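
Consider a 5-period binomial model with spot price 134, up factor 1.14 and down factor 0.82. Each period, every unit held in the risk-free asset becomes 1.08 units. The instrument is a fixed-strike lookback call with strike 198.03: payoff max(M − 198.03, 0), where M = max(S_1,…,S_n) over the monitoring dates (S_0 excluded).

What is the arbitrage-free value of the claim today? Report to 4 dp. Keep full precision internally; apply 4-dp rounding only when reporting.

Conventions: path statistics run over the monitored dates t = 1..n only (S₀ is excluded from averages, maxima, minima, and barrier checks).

No-arbitrage gives p* = (R−d)/(u−d) = 0.8125: enumerate every path, weight its payoff by its p*-probability, and discount by R^5.
Enumerate all 2^5 = 32 price paths (U = up ×1.14, D = down ×0.82); each path with k up-moves has probability p*^k·(1−p*)^(5−k).
DDDDD: M=109.8800, payoff=0.0000, prob=0.000232
UDDDD: M=152.7600, payoff=0.0000, prob=0.001004
DUDDD: M=125.2632, payoff=0.0000, prob=0.001004
UUDDD: M=174.1464, payoff=0.0000, prob=0.004352
DDUDD: M=109.8800, payoff=0.0000, prob=0.001004
UDUDD: M=152.7600, payoff=0.0000, prob=0.004352
DUUDD: M=142.8000, payoff=0.0000, prob=0.004352
UUUDD: M=198.5269, payoff=0.4969, prob=0.018857
DDDUD: M=109.8800, payoff=0.0000, prob=0.001004
UDDUD: M=152.7600, payoff=0.0000, prob=0.004352
DUDUD: M=125.2632, payoff=0.0000, prob=0.004352
UUDUD: M=174.1464, payoff=0.0000, prob=0.018857
DDUUD: M=117.0960, payoff=0.0000, prob=0.004352
UDUUD: M=162.7921, payoff=0.0000, prob=0.018857
DUUUD: M=162.7921, payoff=0.0000, prob=0.018857
UUUUD: M=226.3207, payoff=28.2907, prob=0.081714
DDDDU: M=109.8800, payoff=0.0000, prob=0.001004
UDDDU: M=152.7600, payoff=0.0000, prob=0.004352
DUDDU: M=125.2632, payoff=0.0000, prob=0.004352
UUDDU: M=174.1464, payoff=0.0000, prob=0.018857
DDUDU: M=109.8800, payoff=0.0000, prob=0.004352
UDUDU: M=152.7600, payoff=0.0000, prob=0.018857
DUUDU: M=142.8000, payoff=0.0000, prob=0.018857
UUUDU: M=198.5269, payoff=0.4969, prob=0.081714
DDDUU: M=109.8800, payoff=0.0000, prob=0.004352
UDDUU: M=152.7600, payoff=0.0000, prob=0.018857
DUDUU: M=133.4895, payoff=0.0000, prob=0.018857
UUDUU: M=185.5829, payoff=0.0000, prob=0.081714
DDUUU: M=133.4895, payoff=0.0000, prob=0.018857
UDUUU: M=185.5829, payoff=0.0000, prob=0.081714
DUUUU: M=185.5829, payoff=0.0000, prob=0.081714
UUUUU: M=258.0056, payoff=59.9756, prob=0.354093
Price = Σ prob·payoff / R^5 = 23.598607 / 1.469328 = 16.0608

price = 16.0608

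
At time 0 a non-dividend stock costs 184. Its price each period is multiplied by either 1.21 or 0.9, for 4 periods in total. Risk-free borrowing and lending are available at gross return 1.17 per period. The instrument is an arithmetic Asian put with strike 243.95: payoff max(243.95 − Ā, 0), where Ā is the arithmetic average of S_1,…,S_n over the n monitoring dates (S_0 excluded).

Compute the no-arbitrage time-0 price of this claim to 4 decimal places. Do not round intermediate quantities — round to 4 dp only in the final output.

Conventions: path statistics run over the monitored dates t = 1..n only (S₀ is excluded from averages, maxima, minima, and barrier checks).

price = 2.8431

Under the martingale measure an up-move has probability p* = 0.8710; value the claim as the probability-weighted average of per-path payoffs, discounted 4 periods at R = 1.17.
Enumerate all 2^4 = 16 price paths (U = up ×1.21, D = down ×0.9); each path with k up-moves has probability p*^k·(1−p*)^(4−k).
DDDD: Ā=142.3746, payoff=101.5754, prob=0.000277
UDDD: Ā=191.4147, payoff=52.5353, prob=0.001871
DUDD: Ā=177.1547, payoff=66.7953, prob=0.001871
UUDD: Ā=238.1747, payoff=5.7753, prob=0.012630
DDUD: Ā=164.3207, payoff=79.6293, prob=0.001871
UDUD: Ā=220.9201, payoff=23.0299, prob=0.012630
DUUD: Ā=206.6601, payoff=37.2899, prob=0.012630
UUUD: Ā=277.8430, payoff=0.0000, prob=0.085252
DDDU: Ā=152.7701, payoff=91.1799, prob=0.001871
UDDU: Ā=205.3910, payoff=38.5590, prob=0.012630
DUDU: Ā=191.1310, payoff=52.8190, prob=0.012630
UUDU: Ā=256.9650, payoff=0.0000, prob=0.085252
DDUU: Ā=178.2970, payoff=65.6530, prob=0.012630
UDUU: Ā=239.7104, payoff=4.2396, prob=0.085252
DUUU: Ā=225.4504, payoff=18.4996, prob=0.085252
UUUU: Ā=303.1055, payoff=0.0000, prob=0.575451
Price = Σ prob·payoff / R^4 = 5.327672 / 1.873887 = 2.8431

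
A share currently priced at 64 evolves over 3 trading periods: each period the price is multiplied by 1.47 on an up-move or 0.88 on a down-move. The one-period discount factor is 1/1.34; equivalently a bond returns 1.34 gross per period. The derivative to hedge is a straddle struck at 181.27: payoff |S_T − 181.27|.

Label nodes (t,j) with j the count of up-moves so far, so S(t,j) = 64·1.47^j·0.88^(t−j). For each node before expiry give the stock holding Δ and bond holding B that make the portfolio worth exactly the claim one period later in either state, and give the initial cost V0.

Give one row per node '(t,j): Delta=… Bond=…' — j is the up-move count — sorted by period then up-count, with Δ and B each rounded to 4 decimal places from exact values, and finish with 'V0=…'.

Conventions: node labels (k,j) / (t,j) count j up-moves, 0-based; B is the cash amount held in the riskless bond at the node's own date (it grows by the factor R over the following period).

(0,0): Delta=-0.6050 Bond=58.7370
(1,0): Delta=-1.0000 Bond=100.9523
(1,1): Delta=-0.5382 Bond=72.4210
(2,0): Delta=-1.0000 Bond=135.2761
(2,1): Delta=-1.0000 Bond=135.2761
(2,2): Delta=-0.4601 Bond=86.2395
V0=20.0151

Arbitrage-free pricing uses the up-move probability p* = (R−d)/(u−d) = 0.7797, discounting each step at R = 1.34.
Expiry values: V(3,0)=137.6558, V(3,1)=108.4144, V(3,2)=59.5681, V(3,3)=22.0275
  t=2,j=0: stock 49.5616 → up 72.8556 (V=108.4144), down 43.6142 (V=137.6558). Price 85.7145; hedge Δ=-1.0000, bond B=135.2761.
  t=2,j=1: stock 82.7904 → up 121.7019 (V=59.5681), down 72.8556 (V=108.4144). Price 52.4857; hedge Δ=-1.0000, bond B=135.2761.
  t=2,j=2: stock 138.2976 → up 203.2975 (V=22.0275), down 121.7019 (V=59.5681). Price 22.6113; hedge Δ=-0.4601, bond B=86.2395.
  t=1,j=0: stock 56.3200 → up 82.7904 (V=52.4857), down 49.5616 (V=85.7145). Price 44.6323; hedge Δ=-1.0000, bond B=100.9523.
  t=1,j=1: stock 94.0800 → up 138.2976 (V=22.6113), down 82.7904 (V=52.4857). Price 21.7864; hedge Δ=-0.5382, bond B=72.4210.
  t=0,j=0: stock 64.0000 → up 94.0800 (V=21.7864), down 56.3200 (V=44.6323). Price 20.0151; hedge Δ=-0.6050, bond B=58.7370.
As a check, the time-0 holding Δ(0,0)·S0 + B(0,0) comes to 20.0151 — exactly V0.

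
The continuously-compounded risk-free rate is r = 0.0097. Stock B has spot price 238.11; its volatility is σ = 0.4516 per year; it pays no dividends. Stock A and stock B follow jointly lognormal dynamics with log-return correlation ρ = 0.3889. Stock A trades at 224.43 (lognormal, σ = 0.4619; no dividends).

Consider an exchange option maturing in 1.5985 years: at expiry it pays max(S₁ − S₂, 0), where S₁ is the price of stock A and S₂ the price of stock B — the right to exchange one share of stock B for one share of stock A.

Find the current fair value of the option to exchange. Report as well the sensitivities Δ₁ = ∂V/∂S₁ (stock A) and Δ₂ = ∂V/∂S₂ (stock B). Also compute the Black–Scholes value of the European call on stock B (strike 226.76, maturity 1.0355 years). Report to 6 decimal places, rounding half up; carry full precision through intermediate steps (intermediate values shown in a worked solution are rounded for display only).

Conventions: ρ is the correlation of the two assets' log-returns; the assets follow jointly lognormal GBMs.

σ_eff = √(σ₁² + σ₂² − 2ρσ₁σ₂) = √(0.4619² + 0.4516² − 2·0.3889·0.4619·0.4516) = 0.505024
d₁ = (ln(S₁/S₂) + (q₂ − q₁ + σ_eff²/2)T) / (σ_eff√T) = (ln(224.43/238.11) + (0.0 − 0.0 + 0.127525)·1.5985) / 0.638512 = 0.226589
d₂ = d₁ − σ_eff√T = 0.226589 − 0.638512 = -0.411923
N(d₁) = 0.589628,  N(d₂) = 0.340198
V = S₁·e^{−q₁T}·N(d₁) − S₂·e^{−q₂T}·N(d₂) = 132.330272 − 81.004556 = 51.325716
Δ₁ = e^{−q₁T}·N(d₁) = 0.589628;  Δ₂ = −e^{−q₂T}·N(d₂) = -0.340198
[vanilla: stock B call K=226.76]
σ√T = 0.4516·√1.0355 = 0.459546
d₁ = (ln(S/K) + (r+σ²/2)T) / (σ√T) = (ln(238.11/226.76) + (0.0097+0.4516²/2)·1.0355) / 0.459546 = (0.048841 + 0.115636) / 0.459546 = 0.357910
d₂ = d₁ − σ√T = 0.357910 − 0.459546 = -0.101636
e^{−rT} = 0.990006
N(d₁) = 0.639795,  N(d₂) = 0.459523
price = S·N(d₁) − K·e^{−rT}·N(d₂) = 152.341521 − 103.160007 = 49.181513

exchange price = 51.325716
Δ1 = 0.589628
Δ2 = -0.340198
price(stock B call K=226.76) = 49.181513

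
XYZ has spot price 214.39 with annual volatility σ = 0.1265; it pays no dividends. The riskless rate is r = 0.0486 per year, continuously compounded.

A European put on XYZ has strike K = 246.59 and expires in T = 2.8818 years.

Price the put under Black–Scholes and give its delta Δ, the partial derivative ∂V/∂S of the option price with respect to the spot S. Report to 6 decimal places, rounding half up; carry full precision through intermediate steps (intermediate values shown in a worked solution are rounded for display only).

σ√T = 0.1265·√2.8818 = 0.214745
d₁ = (ln(S/K) + (r+σ²/2)T) / (σ√T) = (ln(214.39/246.59) + (0.0486+0.1265²/2)·2.8818) / 0.214745 = (-0.139930 + 0.163113) / 0.214745 = 0.107955
d₂ = d₁ − σ√T = 0.107955 − 0.214745 = -0.106789
e^{−rT} = 0.869310
N(−d₁) = 0.457015,  N(−d₂) = 0.542522
Put price V = K·e^{−rT}·N(−d₂) − S·N(−d₁) = 116.296704 − 97.979553 = 18.317151
Δ = −N(−d₁) = -0.457015

price = 18.317151
Δ = -0.457015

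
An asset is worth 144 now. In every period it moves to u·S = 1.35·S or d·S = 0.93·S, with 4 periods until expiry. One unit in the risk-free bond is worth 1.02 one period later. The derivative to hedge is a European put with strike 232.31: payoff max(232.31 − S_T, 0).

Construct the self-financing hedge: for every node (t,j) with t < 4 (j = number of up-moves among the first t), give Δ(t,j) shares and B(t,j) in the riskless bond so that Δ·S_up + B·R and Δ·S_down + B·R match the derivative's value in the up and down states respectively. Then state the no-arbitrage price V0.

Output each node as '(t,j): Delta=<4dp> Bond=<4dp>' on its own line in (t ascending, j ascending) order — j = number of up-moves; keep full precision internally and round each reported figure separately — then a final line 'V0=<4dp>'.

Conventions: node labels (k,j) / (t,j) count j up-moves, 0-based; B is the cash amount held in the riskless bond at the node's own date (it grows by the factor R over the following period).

(0,0): Delta=-0.8133 Bond=190.9890
(1,0): Delta=-0.9237 Bond=209.5996
(1,1): Delta=-0.5343 Bond=140.5758
(2,0): Delta=-1.0000 Bond=223.2891
(2,1): Delta=-0.7311 Bond=178.9672
(2,2): Delta=-0.0372 Bond=12.9277
(3,0): Delta=-1.0000 Bond=227.7549
(3,1): Delta=-1.0000 Bond=227.7549
(3,2): Delta=-0.0520 Bond=16.7825
(3,3): Delta=0.0000 Bond=0.0000
V0=73.8742

Since d<R<u, set p* = (R−d)/(u−d) = 0.2143; price each node as the discounted p*-expectation of its children.
Payoffs at expiry: V(4,0)=124.5905, V(4,1)=75.9430, V(4,2)=5.3256, V(4,3)=0.0000, V(4,4)=0.0000
(3,0): S=115.8274. Δ = (V_up−V_dn)/(S_up−S_dn) = (75.9430−124.5905)/(156.3670−107.7195) = -1.0000. V = [p*·75.9430 + (1−p*)·124.5905]/1.02 = 111.9275. B = V − Δ·S = 227.7549.
(3,1): S=168.1366. Δ = (V_up−V_dn)/(S_up−S_dn) = (5.3256−75.9430)/(226.9844−156.3670) = -1.0000. V = [p*·5.3256 + (1−p*)·75.9430]/1.02 = 59.6183. B = V − Δ·S = 227.7549.
(3,2): S=244.0692. Δ = (V_up−V_dn)/(S_up−S_dn) = (0.0000−5.3256)/(329.4934−226.9844) = -0.0520. V = [p*·0.0000 + (1−p*)·5.3256]/1.02 = 4.1024. B = V − Δ·S = 16.7825.
(3,3): S=354.2940. Δ = (V_up−V_dn)/(S_up−S_dn) = (0.0000−0.0000)/(478.2969−329.4934) = 0.0000. V = [p*·0.0000 + (1−p*)·0.0000]/1.02 = 0.0000. B = V − Δ·S = 0.0000.
(2,0): S=124.5456. Δ = (V_up−V_dn)/(S_up−S_dn) = (59.6183−111.9275)/(168.1366−115.8274) = -1.0000. V = [p*·59.6183 + (1−p*)·111.9275]/1.02 = 98.7435. B = V − Δ·S = 223.2891.
(2,1): S=180.7920. Δ = (V_up−V_dn)/(S_up−S_dn) = (4.1024−59.6183)/(244.0692−168.1366) = -0.7311. V = [p*·4.1024 + (1−p*)·59.6183]/1.02 = 46.7863. B = V − Δ·S = 178.9672.
(2,2): S=262.4400. Δ = (V_up−V_dn)/(S_up−S_dn) = (0.0000−4.1024)/(354.2940−244.0692) = -0.0372. V = [p*·0.0000 + (1−p*)·4.1024]/1.02 = 3.1601. B = V − Δ·S = 12.9277.
(1,0): S=133.9200. Δ = (V_up−V_dn)/(S_up−S_dn) = (46.7863−98.7435)/(180.7920−124.5456) = -0.9237. V = [p*·46.7863 + (1−p*)·98.7435]/1.02 = 85.8920. B = V − Δ·S = 209.5996.
(1,1): S=194.4000. Δ = (V_up−V_dn)/(S_up−S_dn) = (3.1601−46.7863)/(262.4400−180.7920) = -0.5343. V = [p*·3.1601 + (1−p*)·46.7863]/1.02 = 36.7038. B = V − Δ·S = 140.5758.
(0,0): S=144.0000. Δ = (V_up−V_dn)/(S_up−S_dn) = (36.7038−85.8920)/(194.4000−133.9200) = -0.8133. V = [p*·36.7038 + (1−p*)·85.8920]/1.02 = 73.8742. B = V − Δ·S = 190.9890.
Sanity check at the root: Δ(0,0)·S0 + B(0,0) reproduces V0 = 73.8742.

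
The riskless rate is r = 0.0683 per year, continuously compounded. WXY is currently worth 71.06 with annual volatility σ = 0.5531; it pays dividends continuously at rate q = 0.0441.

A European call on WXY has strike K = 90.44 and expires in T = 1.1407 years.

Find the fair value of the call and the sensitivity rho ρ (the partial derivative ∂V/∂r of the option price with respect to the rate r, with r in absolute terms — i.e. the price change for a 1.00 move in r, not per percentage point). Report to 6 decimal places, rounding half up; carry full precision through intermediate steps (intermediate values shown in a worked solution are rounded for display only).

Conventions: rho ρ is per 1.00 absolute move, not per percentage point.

price = 10.618653
ρ = 24.395347

σ√T = 0.5531·√1.1407 = 0.590730
d₁ = (ln(S/K) + (r−q+σ²/2)T) / (σ√T) = (ln(71.06/90.44) + (0.0683−0.0441+0.5531²/2)·1.1407) / 0.590730 = (-0.241162 + 0.202086) / 0.590730 = -0.066148
d₂ = d₁ − σ√T = -0.066148 − 0.590730 = -0.656879
e^{−rT} = 0.925048
e^{−qT} = 0.950939
N(d₁) = 0.473630,  N(d₂) = 0.255629
Call price V = S·e^{−qT}·N(d₁) − K·e^{−rT}·N(d₂) = 32.004949 − 21.386295 = 10.618653
ρ = K·T·e^{−rT}·N(d₂) = 24.395347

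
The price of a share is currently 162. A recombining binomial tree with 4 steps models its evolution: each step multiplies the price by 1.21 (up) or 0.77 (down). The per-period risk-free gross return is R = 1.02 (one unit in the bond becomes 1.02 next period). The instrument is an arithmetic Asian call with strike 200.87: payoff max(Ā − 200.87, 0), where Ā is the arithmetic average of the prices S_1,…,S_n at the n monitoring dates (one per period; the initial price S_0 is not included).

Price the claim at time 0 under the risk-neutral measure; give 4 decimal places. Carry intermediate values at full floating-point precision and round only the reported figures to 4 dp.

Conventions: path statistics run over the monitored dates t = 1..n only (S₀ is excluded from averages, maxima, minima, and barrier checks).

Under the martingale measure an up-move has probability p* = 0.5682; value the claim as the probability-weighted average of per-path payoffs, discounted 4 periods at R = 1.02.
Enumerate all 2^4 = 16 price paths (U = up ×1.21, D = down ×0.77); each path with k up-moves has probability p*^k·(1−p*)^(4−k).
DDDD: Ā=87.9240, payoff=0.0000, prob=0.034770
UDDD: Ā=138.1663, payoff=0.0000, prob=0.045750
DUDD: Ā=120.3463, payoff=0.0000, prob=0.045750
UUDD: Ā=189.1156, payoff=0.0000, prob=0.060197
DDUD: Ā=106.6249, payoff=0.0000, prob=0.045750
UDUD: Ā=167.5534, payoff=0.0000, prob=0.060197
DUUD: Ā=149.7334, payoff=0.0000, prob=0.060197
UUUD: Ā=235.2954, payoff=34.4254, prob=0.079207
DDDU: Ā=96.0594, payoff=0.0000, prob=0.045750
UDDU: Ā=150.9505, payoff=0.0000, prob=0.060197
DUDU: Ā=133.1305, payoff=0.0000, prob=0.060197
UUDU: Ā=209.2051, payoff=8.3351, prob=0.079207
DDUU: Ā=119.4091, payoff=0.0000, prob=0.060197
UDUU: Ā=187.6429, payoff=0.0000, prob=0.079207
DUUU: Ā=169.8229, payoff=0.0000, prob=0.079207
UUUU: Ā=266.8646, payoff=65.9946, prob=0.104220
Price = Σ prob·payoff / R^4 = 10.264860 / 1.082432 = 9.4831

price = 9.4831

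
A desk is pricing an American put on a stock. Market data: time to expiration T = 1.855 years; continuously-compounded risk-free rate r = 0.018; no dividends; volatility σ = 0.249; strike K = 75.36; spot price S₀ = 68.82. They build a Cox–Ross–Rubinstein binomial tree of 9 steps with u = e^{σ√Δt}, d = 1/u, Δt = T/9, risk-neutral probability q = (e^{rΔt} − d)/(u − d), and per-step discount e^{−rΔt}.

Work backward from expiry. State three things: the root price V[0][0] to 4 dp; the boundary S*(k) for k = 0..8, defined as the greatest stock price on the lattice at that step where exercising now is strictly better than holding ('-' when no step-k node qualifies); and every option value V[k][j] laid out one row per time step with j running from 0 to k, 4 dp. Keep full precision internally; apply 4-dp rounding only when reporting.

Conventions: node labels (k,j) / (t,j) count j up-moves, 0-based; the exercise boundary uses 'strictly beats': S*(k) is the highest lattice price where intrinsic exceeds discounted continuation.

price = 12.0013
boundary = - - - 49.0265 43.7861 49.0265 54.8941 61.4639 54.8941
tree:
12.0013
16.0977 7.7978
20.9360 11.1475 4.3451
26.3335 15.4364 6.7358 1.8717
31.5739 20.5960 10.1442 3.2135 0.4791
36.2542 26.3335 14.7374 5.4057 0.9396 0.0000
40.4342 31.5739 20.4659 8.8435 1.8426 0.0000 0.0000
44.1674 36.2542 26.3335 13.8961 3.6134 0.0000 0.0000 0.0000
47.5015 40.4342 31.5739 20.4659 7.0861 0.0000 0.0000 0.0000 0.0000
50.4793 44.1674 36.2542 26.3335 13.8961 0.0000 0.0000 0.0000 0.0000 0.0000

Δt=0.20611  u=1.11968  d=0.89311  q=0.48817  discount=0.99630
step 9 (expiry): payoffs max(K−S,0) = 50.4793 44.1674 36.2542 26.3335 13.8961 0.0000 0.0000 0.0000 0.0000 0.0000
step 8: (k=8,j=0): S=27.8585, K−S=47.5015, hold=47.2225 ⇒ V=47.5015 exercise | (k=8,j=1): S=34.9258, K−S=40.4342, hold=40.1551 ⇒ V=40.4342 exercise | (k=8,j=2): S=43.7861, K−S=31.5739, hold=31.2949 ⇒ V=31.5739 exercise | (k=8,j=3): S=54.8941, K−S=20.4659, hold=20.1869 ⇒ V=20.4659 exercise | (k=8,j=4): S=68.8200, K−S=6.5400, hold=7.0861 ⇒ V=7.0861 continue | (k=8,j=5): S=86.2788, K−S=0.0000, hold=0.0000 ⇒ V=0.0000 continue | (k=8,j=6): S=108.1666, K−S=0.0000, hold=0.0000 ⇒ V=0.0000 continue | (k=8,j=7): S=135.6072, K−S=0.0000, hold=0.0000 ⇒ V=0.0000 continue | (k=8,j=8): S=170.0091, K−S=0.0000, hold=0.0000 ⇒ V=0.0000 continue  boundary S*=54.8941
step 7: (k=7,j=0): S=31.1926, K−S=44.1674, hold=43.8883 ⇒ V=44.1674 exercise | (k=7,j=1): S=39.1058, K−S=36.2542, hold=35.9751 ⇒ V=36.2542 exercise | (k=7,j=2): S=49.0265, K−S=26.3335, hold=26.0545 ⇒ V=26.3335 exercise | (k=7,j=3): S=61.4639, K−S=13.8961, hold=13.8826 ⇒ V=13.8961 exercise | (k=7,j=4): S=77.0565, K−S=0.0000, hold=3.6134 ⇒ V=3.6134 continue | (k=7,j=5): S=96.6048, K−S=0.0000, hold=0.0000 ⇒ V=0.0000 continue | (k=7,j=6): S=121.1122, K−S=0.0000, hold=0.0000 ⇒ V=0.0000 continue | (k=7,j=7): S=151.8369, K−S=0.0000, hold=0.0000 ⇒ V=0.0000 continue  boundary S*=61.4639
step 6: (k=6,j=0): S=34.9258, K−S=40.4342, hold=40.1551 ⇒ V=40.4342 exercise | (k=6,j=1): S=43.7861, K−S=31.5739, hold=31.2949 ⇒ V=31.5739 exercise | (k=6,j=2): S=54.8941, K−S=20.4659, hold=20.1869 ⇒ V=20.4659 exercise | (k=6,j=3): S=68.8200, K−S=6.5400, hold=8.8435 ⇒ V=8.8435 continue | (k=6,j=4): S=86.2788, K−S=0.0000, hold=1.8426 ⇒ V=1.8426 continue | (k=6,j=5): S=108.1666, K−S=0.0000, hold=0.0000 ⇒ V=0.0000 continue | (k=6,j=6): S=135.6072, K−S=0.0000, hold=0.0000 ⇒ V=0.0000 continue  boundary S*=54.8941
step 5: (k=5,j=0): S=39.1058, K−S=36.2542, hold=35.9751 ⇒ V=36.2542 exercise | (k=5,j=1): S=49.0265, K−S=26.3335, hold=26.0545 ⇒ V=26.3335 exercise | (k=5,j=2): S=61.4639, K−S=13.8961, hold=14.7374 ⇒ V=14.7374 continue | (k=5,j=3): S=77.0565, K−S=0.0000, hold=5.4057 ⇒ V=5.4057 continue | (k=5,j=4): S=96.6048, K−S=0.0000, hold=0.9396 ⇒ V=0.9396 continue | (k=5,j=5): S=121.1122, K−S=0.0000, hold=0.0000 ⇒ V=0.0000 continue  boundary S*=49.0265
step 4: (k=4,j=0): S=43.7861, K−S=31.5739, hold=31.2949 ⇒ V=31.5739 exercise | (k=4,j=1): S=54.8941, K−S=20.4659, hold=20.5960 ⇒ V=20.5960 continue | (k=4,j=2): S=68.8200, K−S=6.5400, hold=10.1442 ⇒ V=10.1442 continue | (k=4,j=3): S=86.2788, K−S=0.0000, hold=3.2135 ⇒ V=3.2135 continue | (k=4,j=4): S=108.1666, K−S=0.0000, hold=0.4791 ⇒ V=0.4791 continue  boundary S*=43.7861
step 3: (k=3,j=0): S=49.0265, K−S=26.3335, hold=26.1177 ⇒ V=26.3335 exercise | (k=3,j=1): S=61.4639, K−S=13.8961, hold=15.4364 ⇒ V=15.4364 continue | (k=3,j=2): S=77.0565, K−S=0.0000, hold=6.7358 ⇒ V=6.7358 continue | (k=3,j=3): S=96.6048, K−S=0.0000, hold=1.8717 ⇒ V=1.8717 continue  boundary S*=49.0265
step 2: (k=2,j=0): S=54.8941, K−S=20.4659, hold=20.9360 ⇒ V=20.9360 continue | (k=2,j=1): S=68.8200, K−S=6.5400, hold=11.1475 ⇒ V=11.1475 continue | (k=2,j=2): S=86.2788, K−S=0.0000, hold=4.3451 ⇒ V=4.3451 continue  boundary S*=-
step 1: (k=1,j=0): S=61.4639, K−S=13.8961, hold=16.0977 ⇒ V=16.0977 continue | (k=1,j=1): S=77.0565, K−S=0.0000, hold=7.7978 ⇒ V=7.7978 continue  boundary S*=-
step 0: (k=0,j=0): S=68.8200, K−S=6.5400, hold=12.0013 ⇒ V=12.0013 continue  boundary S*=-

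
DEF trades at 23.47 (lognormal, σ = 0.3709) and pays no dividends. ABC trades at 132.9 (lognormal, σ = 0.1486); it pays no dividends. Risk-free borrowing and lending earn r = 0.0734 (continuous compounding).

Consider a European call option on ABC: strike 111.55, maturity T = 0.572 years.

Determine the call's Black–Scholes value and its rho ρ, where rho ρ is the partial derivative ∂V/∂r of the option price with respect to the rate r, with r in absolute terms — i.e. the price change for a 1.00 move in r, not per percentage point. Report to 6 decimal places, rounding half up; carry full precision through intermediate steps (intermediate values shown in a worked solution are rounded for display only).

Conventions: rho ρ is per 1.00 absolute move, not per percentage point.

price = 26.072610
ρ = 59.325929

σ√T = 0.1486·√0.572 = 0.112387
d₁ = (ln(S/K) + (r+σ²/2)T) / (σ√T) = (ln(132.9/111.55) + (0.0734+0.1486²/2)·0.572) / 0.112387 = (0.175124 + 0.048300) / 0.112387 = 1.987987
d₂ = d₁ − σ√T = 1.987987 − 0.112387 = 1.875600
e^{−rT} = 0.958884
N(d₁) = 0.976593,  N(d₂) = 0.969645
Call price V = S·N(d₁) − K·e^{−rT}·N(d₂) = 129.789268 − 103.716658 = 26.072610
ρ = K·T·e^{−rT}·N(d₂) = 59.325929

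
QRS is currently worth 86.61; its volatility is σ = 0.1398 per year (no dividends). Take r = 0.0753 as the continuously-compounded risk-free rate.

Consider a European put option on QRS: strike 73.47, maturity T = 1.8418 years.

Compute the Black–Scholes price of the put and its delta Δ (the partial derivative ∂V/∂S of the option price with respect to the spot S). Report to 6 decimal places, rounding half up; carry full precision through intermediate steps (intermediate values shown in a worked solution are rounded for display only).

σ√T = 0.1398·√1.8418 = 0.189727
d₁ = (ln(S/K) + (r+σ²/2)T) / (σ√T) = (ln(86.61/73.47) + (0.0753+0.1398²/2)·1.8418) / 0.189727 = (0.164538 + 0.156686) / 0.189727 = 1.693087
d₂ = d₁ − σ√T = 1.693087 − 0.189727 = 1.503360
e^{−rT} = 0.870500
N(−d₁) = 0.045219,  N(−d₂) = 0.066373
Put price V = K·e^{−rT}·N(−d₂) − S·N(−d₁) = 4.244932 − 3.916457 = 0.328475
Δ = −N(−d₁) = -0.045219

price = 0.328475
Δ = -0.045219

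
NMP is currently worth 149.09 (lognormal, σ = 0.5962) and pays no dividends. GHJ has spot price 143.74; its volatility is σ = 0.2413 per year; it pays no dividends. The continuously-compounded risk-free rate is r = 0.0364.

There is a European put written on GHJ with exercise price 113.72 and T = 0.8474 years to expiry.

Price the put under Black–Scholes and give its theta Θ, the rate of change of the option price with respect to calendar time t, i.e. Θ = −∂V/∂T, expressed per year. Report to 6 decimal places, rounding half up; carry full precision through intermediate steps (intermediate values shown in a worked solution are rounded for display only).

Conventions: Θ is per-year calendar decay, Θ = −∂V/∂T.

price = 1.583291
Θ = -2.649227

σ√T = 0.2413·√0.8474 = 0.222127
d₁ = (ln(S/K) + (r+σ²/2)T) / (σ√T) = (ln(143.74/113.72) + (0.0364+0.2413²/2)·0.8474) / 0.222127 = (0.234267 + 0.055516) / 0.222127 = 1.304579
d₂ = d₁ − σ√T = 1.304579 − 0.222127 = 1.082452
e^{−rT} = 0.969626
N(−d₁) = 0.096018,  N(−d₂) = 0.139526
Put price V = K·e^{−rT}·N(−d₂) − S·N(−d₁) = 15.384929 − 13.801639 = 1.583291
φ(d₁) = (1/√(2π))·e^{−d₁²/2} = 0.170350
Θ = −S·φ(d₁)·σ/(2√T) + r·K·e^{−rT}·N(−d₂) = −3.209239 + 0.560011 = -2.649227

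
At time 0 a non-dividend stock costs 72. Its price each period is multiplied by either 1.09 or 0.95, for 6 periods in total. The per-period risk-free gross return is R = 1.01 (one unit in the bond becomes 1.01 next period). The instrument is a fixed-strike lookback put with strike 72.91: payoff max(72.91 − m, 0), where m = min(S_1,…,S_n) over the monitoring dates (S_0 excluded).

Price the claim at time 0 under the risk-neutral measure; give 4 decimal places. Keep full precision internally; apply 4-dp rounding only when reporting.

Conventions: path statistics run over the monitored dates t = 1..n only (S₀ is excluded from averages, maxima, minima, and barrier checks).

No-arbitrage gives p* = (R−d)/(u−d) = 0.4286: enumerate every path, weight its payoff by its p*-probability, and discount by R^6.
Enumerate all 2^6 = 64 price paths (U = up ×1.09, D = down ×0.95); each path with k up-moves has probability p*^k·(1−p*)^(6−k).
DDDDDD: m=52.9266, payoff=19.9834, prob=0.034815
UDDDDD: m=60.7263, payoff=12.1837, prob=0.026112
DUDDDD: m=60.7263, payoff=12.1837, prob=0.026112
UUDDDD: m=69.6755, payoff=3.2345, prob=0.019584
DDUDDD: m=60.7263, payoff=12.1837, prob=0.026112
UDUDDD: m=69.6755, payoff=3.2345, prob=0.019584
DUUDDD: m=68.4000, payoff=4.5100, prob=0.019584
UUUDDD: m=78.4800, payoff=0.0000, prob=0.014688
DDDUDD: m=60.7263, payoff=12.1837, prob=0.026112
UDDUDD: m=69.6755, payoff=3.2345, prob=0.019584
DUDUDD: m=68.4000, payoff=4.5100, prob=0.019584
UUDUDD: m=78.4800, payoff=0.0000, prob=0.014688
DDUUDD: m=64.9800, payoff=7.9300, prob=0.019584
UDUUDD: m=74.5560, payoff=0.0000, prob=0.014688
DUUUDD: m=68.4000, payoff=4.5100, prob=0.014688
UUUUDD: m=78.4800, payoff=0.0000, prob=0.011016
DDDDUD: m=58.6444, payoff=14.2655, prob=0.026112
UDDDUD: m=67.2868, payoff=5.6232, prob=0.019584
DUDDUD: m=67.2868, payoff=5.6232, prob=0.019584
UUDDUD: m=77.2027, payoff=0.0000, prob=0.014688
DDUDUD: m=64.9800, payoff=7.9300, prob=0.019584
UDUDUD: m=74.5560, payoff=0.0000, prob=0.014688
DUUDUD: m=68.4000, payoff=4.5100, prob=0.014688
UUUDUD: m=78.4800, payoff=0.0000, prob=0.011016
DDDUUD: m=61.7310, payoff=11.1790, prob=0.019584
UDDUUD: m=70.8282, payoff=2.0818, prob=0.014688
DUDUUD: m=68.4000, payoff=4.5100, prob=0.014688
UUDUUD: m=78.4800, payoff=0.0000, prob=0.011016
DDUUUD: m=64.9800, payoff=7.9300, prob=0.014688
UDUUUD: m=74.5560, payoff=0.0000, prob=0.011016
DUUUUD: m=68.4000, payoff=4.5100, prob=0.011016
UUUUUD: m=78.4800, payoff=0.0000, prob=0.008262
DDDDDU: m=55.7122, payoff=17.1978, prob=0.026112
UDDDDU: m=63.9225, payoff=8.9875, prob=0.019584
DUDDDU: m=63.9225, payoff=8.9875, prob=0.019584
UUDDDU: m=73.3426, payoff=0.0000, prob=0.014688
DDUDDU: m=63.9225, payoff=8.9875, prob=0.019584
UDUDDU: m=73.3426, payoff=0.0000, prob=0.014688
DUUDDU: m=68.4000, payoff=4.5100, prob=0.014688
UUUDDU: m=78.4800, payoff=0.0000, prob=0.011016
DDDUDU: m=61.7310, payoff=11.1790, prob=0.019584
UDDUDU: m=70.8282, payoff=2.0818, prob=0.014688
DUDUDU: m=68.4000, payoff=4.5100, prob=0.014688
UUDUDU: m=78.4800, payoff=0.0000, prob=0.011016
DDUUDU: m=64.9800, payoff=7.9300, prob=0.014688
UDUUDU: m=74.5560, payoff=0.0000, prob=0.011016
DUUUDU: m=68.4000, payoff=4.5100, prob=0.011016
UUUUDU: m=78.4800, payoff=0.0000, prob=0.008262
DDDDUU: m=58.6444, payoff=14.2655, prob=0.019584
UDDDUU: m=67.2868, payoff=5.6232, prob=0.014688
DUDDUU: m=67.2868, payoff=5.6232, prob=0.014688
UUDDUU: m=77.2027, payoff=0.0000, prob=0.011016
DDUDUU: m=64.9800, payoff=7.9300, prob=0.014688
UDUDUU: m=74.5560, payoff=0.0000, prob=0.011016
DUUDUU: m=68.4000, payoff=4.5100, prob=0.011016
UUUDUU: m=78.4800, payoff=0.0000, prob=0.008262
DDDUUU: m=61.7310, payoff=11.1790, prob=0.014688
UDDUUU: m=70.8282, payoff=2.0818, prob=0.011016
DUDUUU: m=68.4000, payoff=4.5100, prob=0.011016
UUDUUU: m=78.4800, payoff=0.0000, prob=0.008262
DDUUUU: m=64.9800, payoff=7.9300, prob=0.011016
UDUUUU: m=74.5560, payoff=0.0000, prob=0.008262
DUUUUU: m=68.4000, payoff=4.5100, prob=0.008262
UUUUUU: m=78.4800, payoff=0.0000, prob=0.006196
Price = Σ prob·payoff / R^6 = 6.350036 / 1.061520 = 5.9820

price = 5.9820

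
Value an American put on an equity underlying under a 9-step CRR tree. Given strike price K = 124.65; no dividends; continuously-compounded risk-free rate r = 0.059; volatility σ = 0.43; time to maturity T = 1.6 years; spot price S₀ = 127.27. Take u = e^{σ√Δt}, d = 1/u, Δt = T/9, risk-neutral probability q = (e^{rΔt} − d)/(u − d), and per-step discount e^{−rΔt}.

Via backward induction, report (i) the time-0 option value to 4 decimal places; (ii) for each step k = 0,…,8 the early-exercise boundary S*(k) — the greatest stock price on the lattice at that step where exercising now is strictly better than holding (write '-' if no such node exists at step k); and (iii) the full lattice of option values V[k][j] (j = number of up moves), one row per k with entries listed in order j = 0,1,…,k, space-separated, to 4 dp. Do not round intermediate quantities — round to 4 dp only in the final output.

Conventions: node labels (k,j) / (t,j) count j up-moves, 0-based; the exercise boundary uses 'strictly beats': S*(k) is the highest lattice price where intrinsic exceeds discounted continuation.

price = 21.3336
boundary = - - - 73.8768 61.6267 73.8768 61.6267 73.8768 88.5620
tree:
21.3336
29.3233 13.2711
39.1896 19.4320 6.9846
50.7732 27.6805 11.0519 2.7959
63.0233 38.1873 17.0698 4.8697 0.6434
73.2421 50.7732 25.5864 8.3519 1.2593 0.0000
81.7665 63.0233 36.9288 14.0382 2.4648 0.0000 0.0000
88.8774 73.2421 50.7732 22.9574 4.8245 0.0000 0.0000 0.0000
94.8091 81.7665 63.0233 36.0880 9.4432 0.0000 0.0000 0.0000 0.0000
99.7573 88.8774 73.2421 50.7732 18.4837 0.0000 0.0000 0.0000 0.0000 0.0000

params: Δt=0.17778 u=1.19878 d=0.83418 q=0.48372 e^(-rΔt)=0.98957
t_9 payoffs: 99.7573 88.8774 73.2421 50.7732 18.4837 0.0000 0.0000 0.0000 0.0000 0.0000
t_8: node(8,0) S=29.8409 payoff=94.8091 vs cont=93.5085 → 94.8091 [stop]  node(8,1) S=42.8835 payoff=81.7665 vs cont=80.4659 → 81.7665 [stop]  node(8,2) S=61.6267 payoff=63.0233 vs cont=61.7227 → 63.0233 [stop]  node(8,3) S=88.5620 payoff=36.0880 vs cont=34.7874 → 36.0880 [stop]  node(8,4) S=127.2700 payoff=0.0000 vs cont=9.4432 → 9.4432 [wait]  node(8,5) S=182.8962 payoff=0.0000 vs cont=0.0000 → 0.0000 [wait]  node(8,6) S=262.8350 payoff=0.0000 vs cont=0.0000 → 0.0000 [wait]  node(8,7) S=377.7129 payoff=0.0000 vs cont=0.0000 → 0.0000 [wait]  node(8,8) S=542.8007 payoff=0.0000 vs cont=0.0000 → 0.0000 [wait]  ⇒ S*(8)=88.5620
t_7: node(7,0) S=35.7726 payoff=88.8774 vs cont=87.5768 → 88.8774 [stop]  node(7,1) S=51.4079 payoff=73.2421 vs cont=71.9415 → 73.2421 [stop]  node(7,2) S=73.8768 payoff=50.7732 vs cont=49.4726 → 50.7732 [stop]  node(7,3) S=106.1663 payoff=18.4837 vs cont=22.9574 → 22.9574 [wait]  node(7,4) S=152.5687 payoff=0.0000 vs cont=4.8245 → 4.8245 [wait]  node(7,5) S=219.2522 payoff=0.0000 vs cont=0.0000 → 0.0000 [wait]  node(7,6) S=315.0812 payoff=0.0000 vs cont=0.0000 → 0.0000 [wait]  node(7,7) S=452.7944 payoff=0.0000 vs cont=0.0000 → 0.0000 [wait]  ⇒ S*(7)=73.8768
t_6: node(6,0) S=42.8835 payoff=81.7665 vs cont=80.4659 → 81.7665 [stop]  node(6,1) S=61.6267 payoff=63.0233 vs cont=61.7227 → 63.0233 [stop]  node(6,2) S=88.5620 payoff=36.0880 vs cont=36.9288 → 36.9288 [wait]  node(6,3) S=127.2700 payoff=0.0000 vs cont=14.0382 → 14.0382 [wait]  node(6,4) S=182.8962 payoff=0.0000 vs cont=2.4648 → 2.4648 [wait]  node(6,5) S=262.8350 payoff=0.0000 vs cont=0.0000 → 0.0000 [wait]  node(6,6) S=377.7129 payoff=0.0000 vs cont=0.0000 → 0.0000 [wait]  ⇒ S*(6)=61.6267
t_5: node(5,0) S=51.4079 payoff=73.2421 vs cont=71.9415 → 73.2421 [stop]  node(5,1) S=73.8768 payoff=50.7732 vs cont=49.8751 → 50.7732 [stop]  node(5,2) S=106.1663 payoff=18.4837 vs cont=25.5864 → 25.5864 [wait]  node(5,3) S=152.5687 payoff=0.0000 vs cont=8.3519 → 8.3519 [wait]  node(5,4) S=219.2522 payoff=0.0000 vs cont=1.2593 → 1.2593 [wait]  node(5,5) S=315.0812 payoff=0.0000 vs cont=0.0000 → 0.0000 [wait]  ⇒ S*(5)=73.8768
t_4: node(4,0) S=61.6267 payoff=63.0233 vs cont=61.7227 → 63.0233 [stop]  node(4,1) S=88.5620 payoff=36.0880 vs cont=38.1873 → 38.1873 [wait]  node(4,2) S=127.2700 payoff=0.0000 vs cont=17.0698 → 17.0698 [wait]  node(4,3) S=182.8962 payoff=0.0000 vs cont=4.8697 → 4.8697 [wait]  node(4,4) S=262.8350 payoff=0.0000 vs cont=0.6434 → 0.6434 [wait]  ⇒ S*(4)=61.6267
t_3: node(3,0) S=73.8768 payoff=50.7732 vs cont=50.4774 → 50.7732 [stop]  node(3,1) S=106.1663 payoff=18.4837 vs cont=27.6805 → 27.6805 [wait]  node(3,2) S=152.5687 payoff=0.0000 vs cont=11.0519 → 11.0519 [wait]  node(3,3) S=219.2522 payoff=0.0000 vs cont=2.7959 → 2.7959 [wait]  ⇒ S*(3)=73.8768
t_2: node(2,0) S=88.5620 payoff=36.0880 vs cont=39.1896 → 39.1896 [wait]  node(2,1) S=127.2700 payoff=0.0000 vs cont=19.4320 → 19.4320 [wait]  node(2,2) S=182.8962 payoff=0.0000 vs cont=6.9846 → 6.9846 [wait]  ⇒ S*(2)=-
t_1: node(1,0) S=106.1663 payoff=18.4837 vs cont=29.3233 → 29.3233 [wait]  node(1,1) S=152.5687 payoff=0.0000 vs cont=13.2711 → 13.2711 [wait]  ⇒ S*(1)=-
t_0: node(0,0) S=127.2700 payoff=0.0000 vs cont=21.3336 → 21.3336 [wait]  ⇒ S*(0)=-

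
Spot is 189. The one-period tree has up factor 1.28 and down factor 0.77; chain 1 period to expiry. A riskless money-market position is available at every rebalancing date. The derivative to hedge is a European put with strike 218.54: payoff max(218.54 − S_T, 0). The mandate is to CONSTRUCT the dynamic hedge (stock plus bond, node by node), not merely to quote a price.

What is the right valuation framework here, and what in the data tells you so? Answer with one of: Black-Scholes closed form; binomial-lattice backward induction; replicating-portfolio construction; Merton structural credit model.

Key observation: the task asks for the hedge itself — share and bond holdings at every node of the 1-period tree on spot 189 with factors 1.28/0.77 — which is exactly what the replicating-portfolio construction produces.

framework: replicating-portfolio construction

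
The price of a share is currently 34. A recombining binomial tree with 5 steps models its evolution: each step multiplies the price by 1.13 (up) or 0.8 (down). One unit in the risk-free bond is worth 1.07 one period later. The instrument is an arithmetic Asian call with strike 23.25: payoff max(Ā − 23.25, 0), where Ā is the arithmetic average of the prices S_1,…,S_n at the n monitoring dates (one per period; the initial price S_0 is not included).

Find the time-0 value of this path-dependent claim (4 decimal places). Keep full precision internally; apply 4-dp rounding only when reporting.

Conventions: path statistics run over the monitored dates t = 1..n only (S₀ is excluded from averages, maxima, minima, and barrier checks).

price = 13.2672

Under the martingale measure an up-move has probability p* = 0.8182; value the claim as the probability-weighted average of per-path payoffs, discounted 5 periods at R = 1.07.
Enumerate all 2^5 = 32 price paths (U = up ×1.13, D = down ×0.8); each path with k up-moves has probability p*^k·(1−p*)^(5−k).
DDDDD: Ā=18.2871, payoff=0.0000, prob=0.000199
UDDDD: Ā=25.8305, payoff=2.5805, prob=0.000894
DUDDD: Ā=23.5865, payoff=0.3365, prob=0.000894
UUDDD: Ā=33.3160, payoff=10.0660, prob=0.004024
DDUDD: Ā=21.7913, payoff=0.0000, prob=0.000894
UDUDD: Ā=30.7803, payoff=7.5303, prob=0.004024
DUUDD: Ā=28.5363, payoff=5.2863, prob=0.004024
UUUDD: Ā=40.3075, payoff=17.0575, prob=0.018106
DDDUD: Ā=20.3552, payoff=0.0000, prob=0.000894
UDDUD: Ā=28.7517, payoff=5.5017, prob=0.004024
DUDUD: Ā=26.5077, payoff=3.2577, prob=0.004024
UUDUD: Ā=37.4421, payoff=14.1921, prob=0.018106
DDUUD: Ā=24.7125, payoff=1.4625, prob=0.004024
UDUUD: Ā=34.9064, payoff=11.6564, prob=0.018106
DUUUD: Ā=32.6624, payoff=9.4124, prob=0.018106
UUUUD: Ā=46.1356, payoff=22.8856, prob=0.081477
DDDDU: Ā=19.2062, payoff=0.0000, prob=0.000894
UDDDU: Ā=27.1288, payoff=3.8788, prob=0.004024
DUDDU: Ā=24.8848, payoff=1.6348, prob=0.004024
UUDDU: Ā=35.1498, payoff=11.8998, prob=0.018106
DDUDU: Ā=23.0896, payoff=0.0000, prob=0.004024
UDUDU: Ā=32.6141, payoff=9.3641, prob=0.018106
DUUDU: Ā=30.3701, payoff=7.1201, prob=0.018106
UUUDU: Ā=42.8978, payoff=19.6478, prob=0.081477
DDDUU: Ā=21.6535, payoff=0.0000, prob=0.004024
UDDUU: Ā=30.5855, payoff=7.3355, prob=0.018106
DUDUU: Ā=28.3415, payoff=5.0915, prob=0.018106
UUDUU: Ā=40.0324, payoff=16.7824, prob=0.081477
DDUUU: Ā=26.5463, payoff=3.2963, prob=0.018106
UDUUU: Ā=37.4967, payoff=14.2467, prob=0.081477
DUUUU: Ā=35.2527, payoff=12.0027, prob=0.081477
UUUUU: Ā=49.7944, payoff=26.5444, prob=0.366648
Price = Σ prob·payoff / R^5 = 18.607940 / 1.402552 = 13.2672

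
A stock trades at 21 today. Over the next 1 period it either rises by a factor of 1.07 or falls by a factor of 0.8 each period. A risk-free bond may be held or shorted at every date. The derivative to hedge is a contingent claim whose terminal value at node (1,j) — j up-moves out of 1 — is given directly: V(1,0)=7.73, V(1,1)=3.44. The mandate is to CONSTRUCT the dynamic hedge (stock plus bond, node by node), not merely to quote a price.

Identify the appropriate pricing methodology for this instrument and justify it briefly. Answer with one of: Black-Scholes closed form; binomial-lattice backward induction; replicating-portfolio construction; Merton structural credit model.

framework: replicating-portfolio construction

Key observation: the deliverable is the dynamic trading strategy on the 1-step tree (spot 21, moves 1.07 and 0.8), so the valuation must go through the node-by-node replicating-portfolio solve.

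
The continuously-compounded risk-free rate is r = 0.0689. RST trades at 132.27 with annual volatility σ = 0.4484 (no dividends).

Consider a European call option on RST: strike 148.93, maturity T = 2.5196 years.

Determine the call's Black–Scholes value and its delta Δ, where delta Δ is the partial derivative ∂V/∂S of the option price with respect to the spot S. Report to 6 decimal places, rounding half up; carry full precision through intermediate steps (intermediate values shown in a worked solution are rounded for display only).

σ√T = 0.4484·√2.5196 = 0.711756
d₁ = (ln(S/K) + (r+σ²/2)T) / (σ√T) = (ln(132.27/148.93) + (0.0689+0.4484²/2)·2.5196) / 0.711756 = (-0.118631 + 0.426899) / 0.711756 = 0.433109
d₂ = d₁ − σ√T = 0.433109 − 0.711756 = -0.278648
e^{−rT} = 0.840633
N(d₁) = 0.667532,  N(d₂) = 0.390258
Call price V = S·N(d₁) − K·e^{−rT}·N(d₂) = 88.294473 − 48.858469 = 39.436004
Δ = N(d₁) = 0.667532

price = 39.436004
Δ = 0.667532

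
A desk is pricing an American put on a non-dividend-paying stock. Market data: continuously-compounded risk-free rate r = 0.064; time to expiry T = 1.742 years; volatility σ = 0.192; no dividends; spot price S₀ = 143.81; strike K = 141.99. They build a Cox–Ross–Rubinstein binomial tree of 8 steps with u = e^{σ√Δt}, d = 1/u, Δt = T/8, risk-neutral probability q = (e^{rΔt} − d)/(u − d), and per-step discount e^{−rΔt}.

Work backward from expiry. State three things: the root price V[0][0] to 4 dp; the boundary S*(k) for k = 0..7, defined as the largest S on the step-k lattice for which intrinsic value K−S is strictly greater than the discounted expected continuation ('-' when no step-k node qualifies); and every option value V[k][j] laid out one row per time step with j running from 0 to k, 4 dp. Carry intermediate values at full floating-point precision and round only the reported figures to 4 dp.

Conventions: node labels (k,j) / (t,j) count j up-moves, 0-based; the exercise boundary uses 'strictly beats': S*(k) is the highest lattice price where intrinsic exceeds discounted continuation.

price = 8.2789
boundary = - - 120.2177 109.9153 120.2177 109.9153 120.2177 131.4858
tree:
8.2789
13.6530 4.1934
21.7723 7.5095 1.6493
32.0747 13.0376 3.2814 0.3867
41.4942 21.7723 6.3868 0.8828 0.0000
50.1065 32.0747 12.0588 2.0154 0.0000 0.0000
57.9807 41.4942 21.7723 4.6011 0.0000 0.0000 0.0000
65.1801 50.1065 32.0747 10.5042 0.0000 0.0000 0.0000 0.0000
71.7626 57.9807 41.4942 21.7723 0.0000 0.0000 0.0000 0.0000 0.0000

Δt=0.21775  u=1.09373  d=0.91430  q=0.55583  discount=0.98616
step 8 (expiry): payoffs max(K−S,0) = 71.7626 57.9807 41.4942 21.7723 0.0000 0.0000 0.0000 0.0000 0.0000
step 7: (k=7,j=0): S=76.8099, K−S=65.1801, hold=63.2151 ⇒ V=65.1801 exercise | (k=7,j=1): S=91.8835, K−S=50.1065, hold=48.1414 ⇒ V=50.1065 exercise | (k=7,j=2): S=109.9153, K−S=32.0747, hold=30.1096 ⇒ V=32.0747 exercise | (k=7,j=3): S=131.4858, K−S=10.5042, hold=9.5368 ⇒ V=10.5042 exercise | (k=7,j=4): S=157.2894, K−S=0.0000, hold=0.0000 ⇒ V=0.0000 continue | (k=7,j=5): S=188.1568, K−S=0.0000, hold=0.0000 ⇒ V=0.0000 continue | (k=7,j=6): S=225.0819, K−S=0.0000, hold=0.0000 ⇒ V=0.0000 continue | (k=7,j=7): S=269.2534, K−S=0.0000, hold=0.0000 ⇒ V=0.0000 continue  boundary S*=131.4858
step 6: (k=6,j=0): S=84.0093, K−S=57.9807, hold=56.0157 ⇒ V=57.9807 exercise | (k=6,j=1): S=100.4958, K−S=41.4942, hold=39.5292 ⇒ V=41.4942 exercise | (k=6,j=2): S=120.2177, K−S=21.7723, hold=19.8072 ⇒ V=21.7723 exercise | (k=6,j=3): S=143.8100, K−S=0.0000, hold=4.6011 ⇒ V=4.6011 continue | (k=6,j=4): S=172.0322, K−S=0.0000, hold=0.0000 ⇒ V=0.0000 continue | (k=6,j=5): S=205.7929, K−S=0.0000, hold=0.0000 ⇒ V=0.0000 continue | (k=6,j=6): S=246.1789, K−S=0.0000, hold=0.0000 ⇒ V=0.0000 continue  boundary S*=120.2177
step 5: (k=5,j=0): S=91.8835, K−S=50.1065, hold=48.1414 ⇒ V=50.1065 exercise | (k=5,j=1): S=109.9153, K−S=32.0747, hold=30.1096 ⇒ V=32.0747 exercise | (k=5,j=2): S=131.4858, K−S=10.5042, hold=12.0588 ⇒ V=12.0588 continue | (k=5,j=3): S=157.2894, K−S=0.0000, hold=2.0154 ⇒ V=2.0154 continue | (k=5,j=4): S=188.1568, K−S=0.0000, hold=0.0000 ⇒ V=0.0000 continue | (k=5,j=5): S=225.0819, K−S=0.0000, hold=0.0000 ⇒ V=0.0000 continue  boundary S*=109.9153
step 4: (k=4,j=0): S=100.4958, K−S=41.4942, hold=39.5292 ⇒ V=41.4942 exercise | (k=4,j=1): S=120.2177, K−S=21.7723, hold=20.6594 ⇒ V=21.7723 exercise | (k=4,j=2): S=143.8100, K−S=0.0000, hold=6.3868 ⇒ V=6.3868 continue | (k=4,j=3): S=172.0322, K−S=0.0000, hold=0.8828 ⇒ V=0.8828 continue | (k=4,j=4): S=205.7929, K−S=0.0000, hold=0.0000 ⇒ V=0.0000 continue  boundary S*=120.2177
step 3: (k=3,j=0): S=109.9153, K−S=32.0747, hold=30.1096 ⇒ V=32.0747 exercise | (k=3,j=1): S=131.4858, K−S=10.5042, hold=13.0376 ⇒ V=13.0376 continue | (k=3,j=2): S=157.2894, K−S=0.0000, hold=3.2814 ⇒ V=3.2814 continue | (k=3,j=3): S=188.1568, K−S=0.0000, hold=0.3867 ⇒ V=0.3867 continue  boundary S*=109.9153
step 2: (k=2,j=0): S=120.2177, K−S=21.7723, hold=21.1959 ⇒ V=21.7723 exercise | (k=2,j=1): S=143.8100, K−S=0.0000, hold=7.5095 ⇒ V=7.5095 continue | (k=2,j=2): S=172.0322, K−S=0.0000, hold=1.6493 ⇒ V=1.6493 continue  boundary S*=120.2177
step 1: (k=1,j=0): S=131.4858, K−S=10.5042, hold=13.6530 ⇒ V=13.6530 continue | (k=1,j=1): S=157.2894, K−S=0.0000, hold=4.1934 ⇒ V=4.1934 continue  boundary S*=-
step 0: (k=0,j=0): S=143.8100, K−S=0.0000, hold=8.2789 ⇒ V=8.2789 continue  boundary S*=-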